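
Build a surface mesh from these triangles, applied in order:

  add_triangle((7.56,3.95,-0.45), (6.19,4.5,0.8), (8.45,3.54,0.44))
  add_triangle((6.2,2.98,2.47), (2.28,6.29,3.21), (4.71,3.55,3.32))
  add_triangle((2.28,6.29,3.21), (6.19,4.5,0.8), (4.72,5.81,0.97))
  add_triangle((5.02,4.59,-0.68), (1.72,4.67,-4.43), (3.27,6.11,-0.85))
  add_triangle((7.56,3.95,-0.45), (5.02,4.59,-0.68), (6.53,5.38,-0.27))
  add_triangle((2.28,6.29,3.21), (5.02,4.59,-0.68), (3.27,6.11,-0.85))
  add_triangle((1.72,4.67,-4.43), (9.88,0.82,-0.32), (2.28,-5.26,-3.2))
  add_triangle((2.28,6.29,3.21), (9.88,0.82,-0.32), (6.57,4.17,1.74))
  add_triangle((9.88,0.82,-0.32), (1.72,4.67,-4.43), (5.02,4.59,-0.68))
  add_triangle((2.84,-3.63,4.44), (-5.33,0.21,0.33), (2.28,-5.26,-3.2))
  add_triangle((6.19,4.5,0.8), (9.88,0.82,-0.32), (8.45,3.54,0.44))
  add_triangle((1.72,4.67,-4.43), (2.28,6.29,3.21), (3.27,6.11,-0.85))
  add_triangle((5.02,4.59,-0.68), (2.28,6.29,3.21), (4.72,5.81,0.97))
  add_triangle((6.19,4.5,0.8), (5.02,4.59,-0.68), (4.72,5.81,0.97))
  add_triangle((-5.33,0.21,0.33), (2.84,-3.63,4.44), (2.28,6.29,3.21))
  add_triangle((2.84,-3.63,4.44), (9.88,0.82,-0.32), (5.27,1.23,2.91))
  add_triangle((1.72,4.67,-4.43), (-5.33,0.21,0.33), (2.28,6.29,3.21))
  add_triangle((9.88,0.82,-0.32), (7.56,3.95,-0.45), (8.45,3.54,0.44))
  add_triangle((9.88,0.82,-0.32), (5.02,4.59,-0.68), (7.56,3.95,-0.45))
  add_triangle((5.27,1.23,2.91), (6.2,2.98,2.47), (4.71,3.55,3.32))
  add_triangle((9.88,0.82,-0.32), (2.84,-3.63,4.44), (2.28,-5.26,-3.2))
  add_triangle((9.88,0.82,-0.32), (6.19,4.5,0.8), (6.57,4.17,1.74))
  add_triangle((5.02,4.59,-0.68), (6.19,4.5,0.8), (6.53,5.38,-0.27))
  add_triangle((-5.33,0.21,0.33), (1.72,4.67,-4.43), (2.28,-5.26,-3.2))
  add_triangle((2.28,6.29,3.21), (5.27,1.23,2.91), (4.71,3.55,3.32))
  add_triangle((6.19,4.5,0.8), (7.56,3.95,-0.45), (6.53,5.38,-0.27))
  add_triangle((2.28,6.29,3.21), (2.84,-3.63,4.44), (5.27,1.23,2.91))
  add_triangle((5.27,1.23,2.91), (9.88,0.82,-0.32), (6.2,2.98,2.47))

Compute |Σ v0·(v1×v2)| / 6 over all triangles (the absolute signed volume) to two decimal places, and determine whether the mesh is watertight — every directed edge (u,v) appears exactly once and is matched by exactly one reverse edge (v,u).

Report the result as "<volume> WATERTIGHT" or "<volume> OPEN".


Per-triangle v0·(v1×v2)/6:
  t1: +2.7922
  t2: +4.6892
  t3: +5.4337
  t4: +9.9014
  t5: +1.2395
  t6: +10.6181
  t7: +62.5559
  t8: -0.0173
  t9: +26.2035
  t10: +30.7594
  t11: -0.0080
  t12: +7.4239
  t13: +1.2631
  t14: +3.6101
  t15: +36.6331
  t16: +25.5252
  t17: +38.6072
  t18: +4.8636
  t19: +1.4211
  t20: +3.0209
  t21: +60.5654
  t22: +6.8466
  t23: +0.2134
  t24: +32.7309
  t25: +0.5623
  t26: +2.7083
  t27: +21.8801
  t28: +9.0209
Σ = +411.0636 → |volume| = 411.06

Directed edges: 84 total; 6 unmatched, e.g. (6.2,2.98,2.47)→(2.28,6.29,3.21) → open.

411.06 OPEN


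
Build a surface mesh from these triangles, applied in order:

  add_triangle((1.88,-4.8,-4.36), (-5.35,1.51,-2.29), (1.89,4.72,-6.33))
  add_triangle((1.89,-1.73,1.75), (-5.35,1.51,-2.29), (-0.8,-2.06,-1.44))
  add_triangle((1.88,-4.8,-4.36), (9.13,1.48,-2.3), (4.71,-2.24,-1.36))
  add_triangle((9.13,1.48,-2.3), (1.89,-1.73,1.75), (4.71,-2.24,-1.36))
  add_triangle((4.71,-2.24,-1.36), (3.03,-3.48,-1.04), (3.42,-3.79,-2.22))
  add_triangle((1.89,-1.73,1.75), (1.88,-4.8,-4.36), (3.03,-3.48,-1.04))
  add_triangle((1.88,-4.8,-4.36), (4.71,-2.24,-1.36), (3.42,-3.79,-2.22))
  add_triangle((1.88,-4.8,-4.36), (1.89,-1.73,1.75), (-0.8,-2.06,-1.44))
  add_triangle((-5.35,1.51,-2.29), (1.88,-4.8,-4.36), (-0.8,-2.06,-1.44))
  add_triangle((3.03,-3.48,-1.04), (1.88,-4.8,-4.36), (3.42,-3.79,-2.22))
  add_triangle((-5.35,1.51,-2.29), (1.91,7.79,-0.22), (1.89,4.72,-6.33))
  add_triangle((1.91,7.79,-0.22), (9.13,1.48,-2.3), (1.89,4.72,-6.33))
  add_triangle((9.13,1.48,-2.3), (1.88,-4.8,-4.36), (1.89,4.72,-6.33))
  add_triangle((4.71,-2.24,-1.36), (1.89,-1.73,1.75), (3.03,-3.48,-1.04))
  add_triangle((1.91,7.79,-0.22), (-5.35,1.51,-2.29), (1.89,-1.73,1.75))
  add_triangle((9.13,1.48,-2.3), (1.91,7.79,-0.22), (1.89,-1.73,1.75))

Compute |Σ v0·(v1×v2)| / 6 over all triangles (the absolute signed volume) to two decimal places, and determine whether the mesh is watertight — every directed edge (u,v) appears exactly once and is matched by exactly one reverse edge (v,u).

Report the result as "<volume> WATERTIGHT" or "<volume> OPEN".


324.97 WATERTIGHT

Per-triangle v0·(v1×v2)/6:
  t1: +51.3703
  t2: +3.0890
  t3: +16.4146
  t4: +10.7117
  t5: +1.6923
  t6: +2.3722
  t7: +2.7039
  t8: +4.6878
  t9: +6.3482
  t10: +1.6539
  t11: +48.1594
  t12: +68.3866
  t13: +71.5727
  t14: +3.7823
  t15: +5.8817
  t16: +26.1484
Σ = +324.9749 → |volume| = 324.97

Directed edges: 48 total, each appears once with its reverse present → watertight.


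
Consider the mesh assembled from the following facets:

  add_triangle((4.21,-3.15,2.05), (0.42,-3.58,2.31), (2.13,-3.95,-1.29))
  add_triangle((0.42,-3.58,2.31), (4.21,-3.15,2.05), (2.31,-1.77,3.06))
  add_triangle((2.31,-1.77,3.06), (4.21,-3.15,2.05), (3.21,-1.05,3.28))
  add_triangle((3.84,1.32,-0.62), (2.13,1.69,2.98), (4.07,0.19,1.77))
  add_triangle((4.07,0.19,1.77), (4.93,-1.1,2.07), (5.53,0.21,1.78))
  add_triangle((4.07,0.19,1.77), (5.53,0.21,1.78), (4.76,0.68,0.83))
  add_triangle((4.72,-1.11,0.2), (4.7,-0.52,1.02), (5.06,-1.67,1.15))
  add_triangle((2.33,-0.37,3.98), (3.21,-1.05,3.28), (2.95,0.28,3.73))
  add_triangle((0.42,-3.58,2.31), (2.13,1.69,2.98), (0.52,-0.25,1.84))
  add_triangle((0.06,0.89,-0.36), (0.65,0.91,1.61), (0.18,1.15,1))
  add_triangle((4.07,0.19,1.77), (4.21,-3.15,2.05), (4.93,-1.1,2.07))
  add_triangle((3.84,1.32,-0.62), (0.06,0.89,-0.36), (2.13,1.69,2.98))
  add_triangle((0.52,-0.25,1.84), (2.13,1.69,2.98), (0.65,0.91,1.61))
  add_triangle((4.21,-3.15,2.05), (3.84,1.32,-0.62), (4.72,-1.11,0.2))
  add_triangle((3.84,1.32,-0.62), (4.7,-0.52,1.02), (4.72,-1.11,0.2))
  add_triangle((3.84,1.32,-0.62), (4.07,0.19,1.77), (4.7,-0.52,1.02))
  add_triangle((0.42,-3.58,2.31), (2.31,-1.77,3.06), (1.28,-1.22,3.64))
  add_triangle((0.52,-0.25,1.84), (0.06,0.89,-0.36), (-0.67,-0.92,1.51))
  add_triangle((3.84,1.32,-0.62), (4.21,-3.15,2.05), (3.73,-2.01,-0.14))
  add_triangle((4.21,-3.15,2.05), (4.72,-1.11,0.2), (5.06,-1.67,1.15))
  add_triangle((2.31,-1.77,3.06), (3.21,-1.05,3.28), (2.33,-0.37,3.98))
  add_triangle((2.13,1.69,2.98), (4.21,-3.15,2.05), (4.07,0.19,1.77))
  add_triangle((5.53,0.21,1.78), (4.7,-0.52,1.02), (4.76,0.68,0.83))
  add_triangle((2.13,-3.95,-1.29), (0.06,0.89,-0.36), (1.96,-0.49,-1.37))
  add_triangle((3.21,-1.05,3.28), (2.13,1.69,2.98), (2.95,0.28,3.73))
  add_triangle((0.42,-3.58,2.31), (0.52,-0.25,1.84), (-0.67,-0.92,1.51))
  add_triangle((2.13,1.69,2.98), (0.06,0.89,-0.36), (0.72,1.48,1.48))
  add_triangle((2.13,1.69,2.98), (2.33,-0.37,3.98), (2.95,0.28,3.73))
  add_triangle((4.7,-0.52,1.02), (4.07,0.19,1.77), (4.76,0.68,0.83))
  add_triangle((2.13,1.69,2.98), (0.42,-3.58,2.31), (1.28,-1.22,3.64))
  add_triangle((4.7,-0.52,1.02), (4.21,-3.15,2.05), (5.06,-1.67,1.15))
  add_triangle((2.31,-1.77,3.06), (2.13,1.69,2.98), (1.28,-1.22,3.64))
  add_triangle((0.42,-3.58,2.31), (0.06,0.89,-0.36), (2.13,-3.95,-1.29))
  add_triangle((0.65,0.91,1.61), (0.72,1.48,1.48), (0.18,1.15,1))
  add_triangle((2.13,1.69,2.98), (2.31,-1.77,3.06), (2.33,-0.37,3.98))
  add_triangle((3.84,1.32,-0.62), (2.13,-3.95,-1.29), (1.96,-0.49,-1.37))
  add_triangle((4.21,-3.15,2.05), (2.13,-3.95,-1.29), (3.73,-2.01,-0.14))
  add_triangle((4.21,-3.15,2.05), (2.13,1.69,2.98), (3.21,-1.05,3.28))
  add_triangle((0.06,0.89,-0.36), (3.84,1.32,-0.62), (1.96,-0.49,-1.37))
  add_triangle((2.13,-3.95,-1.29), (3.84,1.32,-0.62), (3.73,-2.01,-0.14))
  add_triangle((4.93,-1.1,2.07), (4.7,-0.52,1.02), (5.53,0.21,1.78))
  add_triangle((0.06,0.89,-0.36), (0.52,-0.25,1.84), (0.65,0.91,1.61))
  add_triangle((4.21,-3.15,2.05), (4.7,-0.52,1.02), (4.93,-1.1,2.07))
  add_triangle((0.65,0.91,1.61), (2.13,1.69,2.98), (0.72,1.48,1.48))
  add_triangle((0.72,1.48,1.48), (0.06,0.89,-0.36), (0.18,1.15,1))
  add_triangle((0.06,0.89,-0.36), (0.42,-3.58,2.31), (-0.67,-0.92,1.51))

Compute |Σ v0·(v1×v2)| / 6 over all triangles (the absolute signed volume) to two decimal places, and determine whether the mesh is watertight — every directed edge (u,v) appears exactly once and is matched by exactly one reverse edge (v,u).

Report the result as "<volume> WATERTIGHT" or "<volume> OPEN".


59.93 WATERTIGHT

Per-triangle v0·(v1×v2)/6:
  t1: +8.8137
  t2: +4.3729
  t3: +1.8857
  t4: +4.0599
  t5: +0.5615
  t6: +0.2346
  t7: +0.7408
  t8: +0.9150
  t9: +1.1403
  t10: -0.0979
  t11: +0.3657
  t12: +2.0642
  t13: +0.3205
  t14: -1.9431
  t15: +1.7959
  t16: +1.9409
  t17: +2.2776
  t18: +0.2474
  t19: +4.3916
  t20: +0.8829
  t21: +1.0147
  t22: +4.8984
  t23: +0.6788
  t24: +0.2963
  t25: +0.3786
  t26: +1.0475
  t27: +0.2846
  t28: +0.8397
  t29: -0.9400
  t30: -1.2020
  t31: +0.8791
  t32: +2.5015
  t33: -0.5897
  t34: +0.0579
  t35: -1.0565
  t36: +2.4524
  t37: +4.5094
  t38: +2.1132
  t39: +0.8471
  t40: +3.3786
  t41: +0.8957
  t42: -0.0057
  t43: +1.6092
  t44: +0.1599
  t45: +0.1032
  t46: -0.1894
Σ = +59.9325 → |volume| = 59.93

Directed edges: 138 total, each appears once with its reverse present → watertight.


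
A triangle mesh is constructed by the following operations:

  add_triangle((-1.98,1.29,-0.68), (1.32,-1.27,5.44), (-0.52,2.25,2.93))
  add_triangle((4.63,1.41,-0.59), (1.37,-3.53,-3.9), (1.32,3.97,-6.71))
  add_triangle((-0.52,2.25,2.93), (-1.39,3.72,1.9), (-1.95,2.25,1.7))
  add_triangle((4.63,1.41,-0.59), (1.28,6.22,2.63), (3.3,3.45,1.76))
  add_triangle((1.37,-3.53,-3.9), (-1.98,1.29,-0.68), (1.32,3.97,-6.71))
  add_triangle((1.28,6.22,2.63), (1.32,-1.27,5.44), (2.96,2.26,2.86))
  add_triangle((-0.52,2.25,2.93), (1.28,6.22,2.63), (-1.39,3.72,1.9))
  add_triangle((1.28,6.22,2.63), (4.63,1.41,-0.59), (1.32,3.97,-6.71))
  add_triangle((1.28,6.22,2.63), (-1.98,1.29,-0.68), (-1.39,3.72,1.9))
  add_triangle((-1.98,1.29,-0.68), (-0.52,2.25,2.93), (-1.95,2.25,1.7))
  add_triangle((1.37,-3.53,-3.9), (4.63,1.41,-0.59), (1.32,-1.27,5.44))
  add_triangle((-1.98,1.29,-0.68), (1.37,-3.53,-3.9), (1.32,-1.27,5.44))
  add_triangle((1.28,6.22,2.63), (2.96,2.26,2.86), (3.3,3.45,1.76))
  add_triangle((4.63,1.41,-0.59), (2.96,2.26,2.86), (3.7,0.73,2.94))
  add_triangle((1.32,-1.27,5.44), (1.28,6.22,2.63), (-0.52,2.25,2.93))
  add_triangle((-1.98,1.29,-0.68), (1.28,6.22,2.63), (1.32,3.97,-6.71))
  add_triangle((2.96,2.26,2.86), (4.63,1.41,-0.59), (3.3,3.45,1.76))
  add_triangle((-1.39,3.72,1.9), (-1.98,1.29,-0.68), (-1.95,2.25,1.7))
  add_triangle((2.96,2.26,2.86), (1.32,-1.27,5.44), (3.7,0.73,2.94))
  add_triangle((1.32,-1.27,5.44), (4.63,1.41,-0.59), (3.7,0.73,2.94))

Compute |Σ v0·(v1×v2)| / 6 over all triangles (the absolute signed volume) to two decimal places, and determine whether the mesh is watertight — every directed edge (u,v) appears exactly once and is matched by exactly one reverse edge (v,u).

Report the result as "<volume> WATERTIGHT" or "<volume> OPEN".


Per-triangle v0·(v1×v2)/6:
  t1: +3.5657
  t2: +30.1831
  t3: +1.3343
  t4: +4.5402
  t5: +13.2008
  t6: +12.3369
  t7: +4.0881
  t8: +37.1216
  t9: +3.4997
  t10: -0.4897
  t11: +21.8888
  t12: +4.9315
  t13: +4.3342
  t14: +4.5677
  t15: +9.3346
  t16: +20.1661
  t17: +3.8218
  t18: +1.4324
  t19: +5.0178
  t20: +2.6844
Σ = +187.5599 → |volume| = 187.56

Directed edges: 60 total, each appears once with its reverse present → watertight.

187.56 WATERTIGHT


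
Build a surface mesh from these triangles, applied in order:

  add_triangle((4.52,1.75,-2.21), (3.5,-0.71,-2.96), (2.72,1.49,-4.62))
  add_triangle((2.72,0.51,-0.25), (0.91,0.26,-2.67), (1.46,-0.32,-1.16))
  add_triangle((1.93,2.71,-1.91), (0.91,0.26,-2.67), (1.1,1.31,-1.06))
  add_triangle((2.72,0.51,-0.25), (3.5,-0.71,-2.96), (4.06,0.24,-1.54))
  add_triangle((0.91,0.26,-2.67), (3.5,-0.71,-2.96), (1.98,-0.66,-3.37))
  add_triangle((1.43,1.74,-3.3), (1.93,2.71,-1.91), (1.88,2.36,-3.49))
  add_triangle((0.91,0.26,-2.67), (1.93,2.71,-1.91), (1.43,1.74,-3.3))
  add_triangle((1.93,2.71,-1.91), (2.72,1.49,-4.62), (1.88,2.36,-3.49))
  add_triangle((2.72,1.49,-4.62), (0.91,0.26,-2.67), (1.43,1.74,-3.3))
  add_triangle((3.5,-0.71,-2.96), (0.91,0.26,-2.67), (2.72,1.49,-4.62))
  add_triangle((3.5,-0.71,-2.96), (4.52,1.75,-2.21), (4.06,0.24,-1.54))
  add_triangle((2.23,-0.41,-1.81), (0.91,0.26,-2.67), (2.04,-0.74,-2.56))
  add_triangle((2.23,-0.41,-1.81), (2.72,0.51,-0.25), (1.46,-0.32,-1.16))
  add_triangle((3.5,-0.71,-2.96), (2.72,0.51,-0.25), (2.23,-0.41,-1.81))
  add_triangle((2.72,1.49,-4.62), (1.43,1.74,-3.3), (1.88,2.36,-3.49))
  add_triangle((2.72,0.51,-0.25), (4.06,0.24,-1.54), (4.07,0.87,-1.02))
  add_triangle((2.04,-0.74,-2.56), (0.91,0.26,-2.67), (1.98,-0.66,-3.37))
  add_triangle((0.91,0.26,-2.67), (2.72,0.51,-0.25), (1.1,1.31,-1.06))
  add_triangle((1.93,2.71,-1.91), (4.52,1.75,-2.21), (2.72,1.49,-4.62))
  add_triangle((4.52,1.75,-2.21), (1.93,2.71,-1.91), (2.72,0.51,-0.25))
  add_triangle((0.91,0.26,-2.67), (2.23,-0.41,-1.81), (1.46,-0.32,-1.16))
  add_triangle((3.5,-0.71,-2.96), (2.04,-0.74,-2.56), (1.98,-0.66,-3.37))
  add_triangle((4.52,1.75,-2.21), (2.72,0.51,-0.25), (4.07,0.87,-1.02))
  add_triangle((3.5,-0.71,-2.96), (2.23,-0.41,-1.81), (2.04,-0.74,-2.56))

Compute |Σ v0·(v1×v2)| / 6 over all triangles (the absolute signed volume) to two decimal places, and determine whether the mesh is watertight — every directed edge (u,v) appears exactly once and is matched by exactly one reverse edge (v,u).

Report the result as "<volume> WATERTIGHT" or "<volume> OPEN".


15.27 OPEN

Per-triangle v0·(v1×v2)/6:
  t1: +5.5294
  t2: -0.7377
  t3: -0.1429
  t4: +0.0993
  t5: +0.7261
  t6: +0.0292
  t7: -0.4646
  t8: +1.0474
  t9: +0.5818
  t10: +1.6618
  t11: +1.9453
  t12: -0.4056
  t13: +0.0469
  t14: -0.0036
  t15: +0.3966
  t16: +0.2092
  t17: -0.1474
  t18: -1.2553
  t19: +4.5467
  t20: +1.2014
  t21: +0.0330
  t22: +0.1968
  t23: +0.1773
  t24: -0.0062
Σ = +15.2651 → |volume| = 15.27

Directed edges: 72 total; 6 unmatched, e.g. (1.1,1.31,-1.06)→(1.93,2.71,-1.91) → open.


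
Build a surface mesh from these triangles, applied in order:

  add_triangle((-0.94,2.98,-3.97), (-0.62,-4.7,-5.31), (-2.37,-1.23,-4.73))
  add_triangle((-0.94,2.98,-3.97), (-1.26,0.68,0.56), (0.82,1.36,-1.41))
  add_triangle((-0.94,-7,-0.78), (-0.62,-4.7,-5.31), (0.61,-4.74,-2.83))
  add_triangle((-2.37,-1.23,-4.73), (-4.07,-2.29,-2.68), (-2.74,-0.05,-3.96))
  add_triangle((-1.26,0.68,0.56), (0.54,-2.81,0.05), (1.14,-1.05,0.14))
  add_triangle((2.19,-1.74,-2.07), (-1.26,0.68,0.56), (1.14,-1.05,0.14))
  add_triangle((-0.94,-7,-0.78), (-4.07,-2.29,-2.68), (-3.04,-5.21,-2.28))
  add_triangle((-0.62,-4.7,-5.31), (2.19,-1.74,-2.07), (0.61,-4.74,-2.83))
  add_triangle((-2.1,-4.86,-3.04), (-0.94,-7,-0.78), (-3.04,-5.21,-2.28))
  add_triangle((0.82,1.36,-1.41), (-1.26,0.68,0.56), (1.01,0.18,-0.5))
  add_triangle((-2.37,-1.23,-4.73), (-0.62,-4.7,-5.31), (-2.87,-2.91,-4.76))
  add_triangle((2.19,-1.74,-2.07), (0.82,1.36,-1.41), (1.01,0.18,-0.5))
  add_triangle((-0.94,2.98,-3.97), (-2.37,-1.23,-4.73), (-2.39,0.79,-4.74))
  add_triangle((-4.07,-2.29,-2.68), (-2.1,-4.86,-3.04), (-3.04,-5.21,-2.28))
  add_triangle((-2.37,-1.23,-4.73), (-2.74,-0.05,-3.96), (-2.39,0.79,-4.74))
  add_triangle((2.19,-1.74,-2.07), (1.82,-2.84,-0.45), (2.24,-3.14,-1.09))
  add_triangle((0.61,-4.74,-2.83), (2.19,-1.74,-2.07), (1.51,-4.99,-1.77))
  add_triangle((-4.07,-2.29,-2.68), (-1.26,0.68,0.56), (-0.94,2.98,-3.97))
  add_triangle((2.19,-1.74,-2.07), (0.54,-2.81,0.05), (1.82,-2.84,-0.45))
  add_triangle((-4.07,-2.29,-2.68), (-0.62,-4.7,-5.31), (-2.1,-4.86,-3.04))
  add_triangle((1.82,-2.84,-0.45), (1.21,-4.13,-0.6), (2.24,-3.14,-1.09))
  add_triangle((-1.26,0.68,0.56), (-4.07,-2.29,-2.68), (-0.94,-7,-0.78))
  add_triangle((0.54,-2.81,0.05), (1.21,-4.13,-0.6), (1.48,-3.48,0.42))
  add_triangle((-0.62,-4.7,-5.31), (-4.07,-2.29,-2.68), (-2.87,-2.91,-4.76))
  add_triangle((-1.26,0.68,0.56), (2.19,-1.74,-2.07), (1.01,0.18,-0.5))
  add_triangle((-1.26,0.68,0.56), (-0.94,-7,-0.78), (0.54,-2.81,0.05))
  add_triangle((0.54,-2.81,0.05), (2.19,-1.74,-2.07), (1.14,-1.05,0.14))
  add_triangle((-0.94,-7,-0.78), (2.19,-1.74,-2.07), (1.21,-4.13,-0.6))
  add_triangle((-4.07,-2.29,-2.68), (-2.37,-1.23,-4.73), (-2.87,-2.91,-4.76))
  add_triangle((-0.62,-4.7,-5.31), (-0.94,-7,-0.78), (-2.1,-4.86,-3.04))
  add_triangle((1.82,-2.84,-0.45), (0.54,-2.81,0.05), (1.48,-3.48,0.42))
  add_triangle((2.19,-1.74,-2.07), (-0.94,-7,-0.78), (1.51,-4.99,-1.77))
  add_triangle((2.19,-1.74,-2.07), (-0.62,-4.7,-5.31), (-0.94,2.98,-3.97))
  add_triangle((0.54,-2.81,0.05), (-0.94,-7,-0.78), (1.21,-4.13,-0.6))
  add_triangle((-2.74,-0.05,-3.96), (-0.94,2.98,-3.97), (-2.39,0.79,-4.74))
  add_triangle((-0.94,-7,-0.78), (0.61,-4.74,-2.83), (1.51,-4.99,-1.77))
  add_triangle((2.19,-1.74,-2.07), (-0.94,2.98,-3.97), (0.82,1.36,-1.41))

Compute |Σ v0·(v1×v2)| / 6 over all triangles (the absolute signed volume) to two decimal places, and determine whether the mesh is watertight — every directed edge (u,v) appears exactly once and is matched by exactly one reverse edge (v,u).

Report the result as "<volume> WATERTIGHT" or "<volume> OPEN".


Per-triangle v0·(v1×v2)/6:
  t1: +9.2000
  t2: +1.1180
  t3: +6.9306
  t4: +3.0556
  t5: +0.3155
  t6: -0.1759
  t7: +0.8390
  t8: +4.8868
  t9: +3.9522
  t10: +0.1399
  t11: +3.9590
  t12: +0.5615
  t13: +1.7203
  t14: +3.2397
  t15: +1.1936
  t16: +0.1080
  t17: +2.5852
  t18: +6.4649
  t19: -0.8188
  t20: +7.3396
  t21: +0.3970
  t22: +5.9484
  t23: +0.3257
  t24: +4.1649
  t25: -0.1730
  t26: +1.0907
  t27: +1.0286
  t28: +3.4671
  t29: +2.9860
  t30: +8.1146
  t31: -0.4039
  t32: -1.3391
  t33: +14.0142
  t34: +0.8972
  t35: +0.7658
  t36: +4.0891
  t37: +3.0496
Σ = +105.0375 → |volume| = 105.04

Directed edges: 111 total; 9 unmatched, e.g. (-4.07,-2.29,-2.68)→(-2.74,-0.05,-3.96) → open.

105.04 OPEN


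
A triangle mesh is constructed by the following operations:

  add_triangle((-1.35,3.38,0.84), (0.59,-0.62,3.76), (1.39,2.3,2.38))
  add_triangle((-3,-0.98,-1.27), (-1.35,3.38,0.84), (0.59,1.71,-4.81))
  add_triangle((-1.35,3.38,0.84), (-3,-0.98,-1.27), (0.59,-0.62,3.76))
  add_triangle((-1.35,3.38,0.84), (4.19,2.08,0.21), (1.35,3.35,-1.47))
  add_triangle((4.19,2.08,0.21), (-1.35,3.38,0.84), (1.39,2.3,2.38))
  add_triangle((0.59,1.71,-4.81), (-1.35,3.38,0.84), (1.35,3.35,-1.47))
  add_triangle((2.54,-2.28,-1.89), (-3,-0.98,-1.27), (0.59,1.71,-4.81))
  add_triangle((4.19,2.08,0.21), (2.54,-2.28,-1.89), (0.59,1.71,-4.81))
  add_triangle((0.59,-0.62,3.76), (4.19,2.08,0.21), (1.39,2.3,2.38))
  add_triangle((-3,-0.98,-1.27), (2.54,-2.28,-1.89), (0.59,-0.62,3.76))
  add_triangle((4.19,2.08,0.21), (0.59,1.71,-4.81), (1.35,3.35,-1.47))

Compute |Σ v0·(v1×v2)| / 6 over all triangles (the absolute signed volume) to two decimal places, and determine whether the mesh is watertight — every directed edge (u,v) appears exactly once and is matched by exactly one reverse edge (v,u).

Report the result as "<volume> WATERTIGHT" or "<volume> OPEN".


84.54 OPEN

Per-triangle v0·(v1×v2)/6:
  t1: +4.7416
  t2: +10.7375
  t3: +7.2799
  t4: +6.0477
  t5: +5.5140
  t6: +6.2759
  t7: +10.1168
  t8: +13.9633
  t9: +5.6670
  t10: +6.6629
  t11: +7.5352
Σ = +84.5417 → |volume| = 84.54

Directed edges: 33 total; 3 unmatched, e.g. (4.19,2.08,0.21)→(2.54,-2.28,-1.89) → open.


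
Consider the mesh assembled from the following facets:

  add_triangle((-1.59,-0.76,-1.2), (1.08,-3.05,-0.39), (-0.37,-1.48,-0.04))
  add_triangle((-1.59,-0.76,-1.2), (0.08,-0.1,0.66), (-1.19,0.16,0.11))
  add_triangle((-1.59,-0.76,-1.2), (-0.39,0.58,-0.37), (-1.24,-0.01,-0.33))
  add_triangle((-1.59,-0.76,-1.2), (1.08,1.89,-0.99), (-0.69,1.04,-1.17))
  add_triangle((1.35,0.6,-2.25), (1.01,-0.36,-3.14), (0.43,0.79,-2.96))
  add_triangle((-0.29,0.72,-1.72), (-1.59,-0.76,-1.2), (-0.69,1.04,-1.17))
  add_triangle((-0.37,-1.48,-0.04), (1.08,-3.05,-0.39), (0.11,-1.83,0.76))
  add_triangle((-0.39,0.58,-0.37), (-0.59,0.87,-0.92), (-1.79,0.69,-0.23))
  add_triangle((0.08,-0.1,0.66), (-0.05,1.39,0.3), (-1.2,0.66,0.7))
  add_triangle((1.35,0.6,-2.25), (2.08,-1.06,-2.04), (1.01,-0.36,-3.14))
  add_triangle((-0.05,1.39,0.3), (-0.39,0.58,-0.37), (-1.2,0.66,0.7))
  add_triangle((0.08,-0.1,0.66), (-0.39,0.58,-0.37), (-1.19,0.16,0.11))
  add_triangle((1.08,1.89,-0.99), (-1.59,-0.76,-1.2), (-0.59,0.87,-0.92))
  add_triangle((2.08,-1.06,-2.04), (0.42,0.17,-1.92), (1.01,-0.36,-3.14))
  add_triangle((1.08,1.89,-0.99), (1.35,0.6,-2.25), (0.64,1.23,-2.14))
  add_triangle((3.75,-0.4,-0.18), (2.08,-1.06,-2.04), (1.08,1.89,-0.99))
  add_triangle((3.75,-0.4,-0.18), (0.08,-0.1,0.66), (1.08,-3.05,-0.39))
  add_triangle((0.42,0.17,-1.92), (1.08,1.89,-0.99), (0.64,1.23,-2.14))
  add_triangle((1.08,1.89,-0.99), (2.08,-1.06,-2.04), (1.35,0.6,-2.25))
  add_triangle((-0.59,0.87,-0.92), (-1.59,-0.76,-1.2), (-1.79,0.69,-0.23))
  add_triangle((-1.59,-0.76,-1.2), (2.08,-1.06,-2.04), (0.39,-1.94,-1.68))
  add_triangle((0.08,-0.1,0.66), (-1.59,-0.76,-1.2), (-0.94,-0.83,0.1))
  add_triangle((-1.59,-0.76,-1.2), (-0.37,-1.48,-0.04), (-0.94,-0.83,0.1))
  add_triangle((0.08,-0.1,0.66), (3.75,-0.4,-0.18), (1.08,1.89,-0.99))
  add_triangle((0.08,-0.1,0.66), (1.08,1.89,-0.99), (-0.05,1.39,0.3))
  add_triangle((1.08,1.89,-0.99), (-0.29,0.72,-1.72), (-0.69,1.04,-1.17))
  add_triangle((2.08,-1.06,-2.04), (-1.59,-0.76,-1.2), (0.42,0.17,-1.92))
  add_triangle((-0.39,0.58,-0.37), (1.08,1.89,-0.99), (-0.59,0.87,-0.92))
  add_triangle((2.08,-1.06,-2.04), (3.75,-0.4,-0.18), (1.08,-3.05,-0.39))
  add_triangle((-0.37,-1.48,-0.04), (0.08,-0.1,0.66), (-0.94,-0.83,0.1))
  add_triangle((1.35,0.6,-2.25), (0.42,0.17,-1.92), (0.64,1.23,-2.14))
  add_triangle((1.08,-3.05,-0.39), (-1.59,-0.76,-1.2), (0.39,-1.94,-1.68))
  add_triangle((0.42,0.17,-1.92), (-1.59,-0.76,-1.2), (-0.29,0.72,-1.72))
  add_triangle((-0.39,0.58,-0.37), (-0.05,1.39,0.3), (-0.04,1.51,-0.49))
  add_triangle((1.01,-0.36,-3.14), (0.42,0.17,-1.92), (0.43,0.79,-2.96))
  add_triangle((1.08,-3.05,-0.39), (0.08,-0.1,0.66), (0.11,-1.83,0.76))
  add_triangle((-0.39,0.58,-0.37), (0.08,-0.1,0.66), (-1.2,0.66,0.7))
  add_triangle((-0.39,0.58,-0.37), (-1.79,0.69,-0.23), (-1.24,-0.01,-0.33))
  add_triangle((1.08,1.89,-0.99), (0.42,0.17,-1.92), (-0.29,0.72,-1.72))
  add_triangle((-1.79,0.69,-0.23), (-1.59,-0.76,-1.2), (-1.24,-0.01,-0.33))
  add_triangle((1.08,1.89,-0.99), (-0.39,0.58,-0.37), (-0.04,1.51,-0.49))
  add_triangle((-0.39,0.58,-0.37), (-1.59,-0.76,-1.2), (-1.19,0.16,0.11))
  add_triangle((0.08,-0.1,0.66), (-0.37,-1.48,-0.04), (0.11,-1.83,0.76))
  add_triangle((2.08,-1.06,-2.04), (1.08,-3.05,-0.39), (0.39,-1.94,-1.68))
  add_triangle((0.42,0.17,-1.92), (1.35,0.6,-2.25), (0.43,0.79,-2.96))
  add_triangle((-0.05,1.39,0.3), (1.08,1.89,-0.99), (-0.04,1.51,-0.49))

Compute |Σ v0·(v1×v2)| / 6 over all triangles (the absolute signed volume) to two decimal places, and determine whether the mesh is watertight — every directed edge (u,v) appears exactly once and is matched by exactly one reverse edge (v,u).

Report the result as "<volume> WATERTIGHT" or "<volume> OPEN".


Per-triangle v0·(v1×v2)/6:
  t1: +0.6423
  t2: +0.1527
  t3: -0.1347
  t4: -0.4189
  t5: +0.6046
  t6: +0.3972
  t7: +0.4109
  t8: +0.0469
  t9: +0.1956
  t10: +0.9101
  t11: +0.1826
  t12: +0.0626
  t13: +0.3782
  t14: -0.2053
  t15: +0.5128
  t16: +2.9229
  t17: +1.2370
  t18: -0.1884
  t19: +0.8143
  t20: +0.5366
  t21: +0.9594
  t22: +0.0308
  t23: +0.2554
  t24: +0.7783
  t25: +0.2060
  t26: +0.4051
  t27: +1.1883
  t28: +0.0828
  t29: +3.3816
  t30: +0.1229
  t31: +0.2636
  t32: +1.1868
  t33: +0.5212
  t34: +0.0714
  t35: +0.0102
  t36: +0.2065
  t37: -0.0450
  t38: -0.0684
  t39: +0.5411
  t40: +0.0751
  t41: +0.0872
  t42: +0.2194
  t43: +0.0718
  t44: +1.5283
  t45: -0.1728
  t46: +0.2124
Σ = +21.1795 → |volume| = 21.18

Directed edges: 138 total, each appears once with its reverse present → watertight.

21.18 WATERTIGHT


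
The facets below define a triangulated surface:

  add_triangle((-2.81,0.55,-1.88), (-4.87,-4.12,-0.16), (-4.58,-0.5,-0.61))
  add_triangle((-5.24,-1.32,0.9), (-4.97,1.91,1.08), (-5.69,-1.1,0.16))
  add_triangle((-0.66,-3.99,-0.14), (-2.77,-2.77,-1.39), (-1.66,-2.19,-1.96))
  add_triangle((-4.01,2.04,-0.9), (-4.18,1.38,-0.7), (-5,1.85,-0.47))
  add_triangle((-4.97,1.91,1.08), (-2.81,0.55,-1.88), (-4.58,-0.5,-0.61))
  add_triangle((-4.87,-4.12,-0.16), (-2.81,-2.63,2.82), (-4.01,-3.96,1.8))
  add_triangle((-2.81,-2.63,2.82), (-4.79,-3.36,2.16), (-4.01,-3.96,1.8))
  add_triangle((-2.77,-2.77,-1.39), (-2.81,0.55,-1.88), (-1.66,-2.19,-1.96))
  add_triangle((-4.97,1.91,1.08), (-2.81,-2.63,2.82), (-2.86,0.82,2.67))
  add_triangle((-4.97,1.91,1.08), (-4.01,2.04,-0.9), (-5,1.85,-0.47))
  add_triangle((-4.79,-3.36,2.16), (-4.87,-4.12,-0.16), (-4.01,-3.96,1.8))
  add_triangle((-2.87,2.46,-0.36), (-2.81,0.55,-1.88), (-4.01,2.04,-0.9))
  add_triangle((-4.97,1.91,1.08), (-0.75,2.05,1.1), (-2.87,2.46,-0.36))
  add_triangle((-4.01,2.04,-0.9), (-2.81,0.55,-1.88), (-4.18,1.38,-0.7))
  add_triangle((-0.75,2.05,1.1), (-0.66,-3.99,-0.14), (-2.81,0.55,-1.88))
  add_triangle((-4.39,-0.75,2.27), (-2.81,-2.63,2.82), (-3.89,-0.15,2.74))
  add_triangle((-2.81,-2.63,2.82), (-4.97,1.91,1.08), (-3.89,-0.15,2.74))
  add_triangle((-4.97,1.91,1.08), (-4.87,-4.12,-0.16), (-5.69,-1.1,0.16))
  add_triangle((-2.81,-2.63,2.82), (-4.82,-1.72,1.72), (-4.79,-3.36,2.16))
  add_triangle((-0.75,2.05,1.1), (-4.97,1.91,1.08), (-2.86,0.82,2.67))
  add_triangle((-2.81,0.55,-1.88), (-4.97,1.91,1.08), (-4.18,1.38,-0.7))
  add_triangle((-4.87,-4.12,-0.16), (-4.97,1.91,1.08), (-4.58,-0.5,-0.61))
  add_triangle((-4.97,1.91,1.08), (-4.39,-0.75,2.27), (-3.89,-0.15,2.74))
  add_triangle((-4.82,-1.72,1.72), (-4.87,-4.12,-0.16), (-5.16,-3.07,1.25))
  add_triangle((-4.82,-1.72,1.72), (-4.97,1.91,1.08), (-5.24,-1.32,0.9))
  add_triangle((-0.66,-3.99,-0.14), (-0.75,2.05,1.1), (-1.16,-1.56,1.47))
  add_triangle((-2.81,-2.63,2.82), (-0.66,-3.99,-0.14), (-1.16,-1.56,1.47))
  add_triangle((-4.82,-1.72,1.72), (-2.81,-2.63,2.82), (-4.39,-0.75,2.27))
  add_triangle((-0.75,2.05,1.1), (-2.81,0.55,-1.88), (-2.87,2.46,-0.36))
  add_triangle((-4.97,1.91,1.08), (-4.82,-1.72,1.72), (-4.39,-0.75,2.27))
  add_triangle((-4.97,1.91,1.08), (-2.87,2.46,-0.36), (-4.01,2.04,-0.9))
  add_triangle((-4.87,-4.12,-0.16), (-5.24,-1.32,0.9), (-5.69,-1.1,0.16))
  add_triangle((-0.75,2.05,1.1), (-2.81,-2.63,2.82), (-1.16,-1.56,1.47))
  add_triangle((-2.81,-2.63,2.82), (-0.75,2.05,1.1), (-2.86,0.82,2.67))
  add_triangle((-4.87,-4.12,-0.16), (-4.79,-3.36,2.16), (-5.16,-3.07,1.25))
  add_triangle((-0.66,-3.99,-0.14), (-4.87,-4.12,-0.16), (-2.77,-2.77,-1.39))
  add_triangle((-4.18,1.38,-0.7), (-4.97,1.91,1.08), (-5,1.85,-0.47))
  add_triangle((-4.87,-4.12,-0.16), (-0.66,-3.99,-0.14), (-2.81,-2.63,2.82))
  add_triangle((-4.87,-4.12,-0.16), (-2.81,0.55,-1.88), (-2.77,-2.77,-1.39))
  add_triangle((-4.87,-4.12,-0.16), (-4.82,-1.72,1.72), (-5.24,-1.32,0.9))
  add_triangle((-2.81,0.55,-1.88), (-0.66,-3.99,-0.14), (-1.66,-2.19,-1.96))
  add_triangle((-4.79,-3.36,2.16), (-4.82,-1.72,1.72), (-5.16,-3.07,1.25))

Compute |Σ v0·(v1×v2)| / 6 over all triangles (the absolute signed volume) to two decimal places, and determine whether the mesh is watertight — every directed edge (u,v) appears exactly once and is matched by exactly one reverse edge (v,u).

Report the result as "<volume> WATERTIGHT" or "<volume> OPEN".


Per-triangle v0·(v1×v2)/6:
  t1: +3.8048
  t2: +2.3228
  t3: +1.7794
  t4: +0.2150
  t5: +3.9582
  t6: -0.9453
  t7: +1.4265
  t8: +1.8632
  t9: +5.7843
  t10: +0.7482
  t11: +2.1530
  t12: +0.6679
  t13: +2.4888
  t14: +0.7633
  t15: -3.3589
  t16: +1.6607
  t17: -2.8120
  t18: -2.0258
  t19: +1.8206
  t20: +3.2061
  t21: +0.2389
  t22: +5.6861
  t23: +2.0317
  t24: +0.7416
  t25: +2.5636
  t26: -0.4877
  t27: +0.6613
  t28: +2.1116
  t29: -0.0334
  t30: +2.5365
  t31: +1.5847
  t32: +2.3552
  t33: +0.4714
  t34: +0.8268
  t35: +1.6388
  t36: +3.5772
  t37: +0.1966
  t38: +8.1361
  t39: +3.7053
  t40: +2.6944
  t41: -1.9938
  t42: +1.2290
Σ = +65.9927 → |volume| = 65.99

Directed edges: 126 total, each appears once with its reverse present → watertight.

65.99 WATERTIGHT


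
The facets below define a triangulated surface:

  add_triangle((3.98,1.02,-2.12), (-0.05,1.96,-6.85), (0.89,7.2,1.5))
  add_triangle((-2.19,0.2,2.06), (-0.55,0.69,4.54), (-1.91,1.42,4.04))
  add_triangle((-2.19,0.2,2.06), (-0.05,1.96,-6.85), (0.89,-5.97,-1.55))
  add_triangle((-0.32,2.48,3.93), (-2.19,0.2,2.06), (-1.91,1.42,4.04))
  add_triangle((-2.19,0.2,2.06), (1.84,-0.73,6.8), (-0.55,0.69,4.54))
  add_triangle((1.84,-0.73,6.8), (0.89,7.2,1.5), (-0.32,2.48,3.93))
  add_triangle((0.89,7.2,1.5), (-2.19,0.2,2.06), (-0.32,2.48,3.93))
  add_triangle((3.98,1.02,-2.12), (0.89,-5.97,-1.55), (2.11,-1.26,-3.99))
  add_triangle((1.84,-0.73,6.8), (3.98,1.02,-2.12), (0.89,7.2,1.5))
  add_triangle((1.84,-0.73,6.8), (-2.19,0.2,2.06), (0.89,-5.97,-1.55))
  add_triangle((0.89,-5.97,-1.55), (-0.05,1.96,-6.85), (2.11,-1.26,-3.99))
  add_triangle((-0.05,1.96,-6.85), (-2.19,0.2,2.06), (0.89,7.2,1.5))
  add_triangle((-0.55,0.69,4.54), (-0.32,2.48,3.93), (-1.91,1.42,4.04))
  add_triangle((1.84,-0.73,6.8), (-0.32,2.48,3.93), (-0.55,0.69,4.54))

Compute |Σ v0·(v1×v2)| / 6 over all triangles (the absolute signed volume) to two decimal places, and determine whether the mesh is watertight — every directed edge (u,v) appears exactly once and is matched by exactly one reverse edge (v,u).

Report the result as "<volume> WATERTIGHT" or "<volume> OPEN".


Per-triangle v0·(v1×v2)/6:
  t1: +34.3857
  t2: +1.3050
  t3: +15.3331
  t4: +0.3569
  t5: +2.8172
  t6: +13.1333
  t7: +7.5540
  t8: +10.4984
  t9: +37.5540
  t10: +18.4821
  t11: +13.1915
  t12: +19.9981
  t13: +2.1189
  t14: +4.0031
Σ = +180.7314 → |volume| = 180.73

Directed edges: 42 total; 6 unmatched, e.g. (3.98,1.02,-2.12)→(-0.05,1.96,-6.85) → open.

180.73 OPEN


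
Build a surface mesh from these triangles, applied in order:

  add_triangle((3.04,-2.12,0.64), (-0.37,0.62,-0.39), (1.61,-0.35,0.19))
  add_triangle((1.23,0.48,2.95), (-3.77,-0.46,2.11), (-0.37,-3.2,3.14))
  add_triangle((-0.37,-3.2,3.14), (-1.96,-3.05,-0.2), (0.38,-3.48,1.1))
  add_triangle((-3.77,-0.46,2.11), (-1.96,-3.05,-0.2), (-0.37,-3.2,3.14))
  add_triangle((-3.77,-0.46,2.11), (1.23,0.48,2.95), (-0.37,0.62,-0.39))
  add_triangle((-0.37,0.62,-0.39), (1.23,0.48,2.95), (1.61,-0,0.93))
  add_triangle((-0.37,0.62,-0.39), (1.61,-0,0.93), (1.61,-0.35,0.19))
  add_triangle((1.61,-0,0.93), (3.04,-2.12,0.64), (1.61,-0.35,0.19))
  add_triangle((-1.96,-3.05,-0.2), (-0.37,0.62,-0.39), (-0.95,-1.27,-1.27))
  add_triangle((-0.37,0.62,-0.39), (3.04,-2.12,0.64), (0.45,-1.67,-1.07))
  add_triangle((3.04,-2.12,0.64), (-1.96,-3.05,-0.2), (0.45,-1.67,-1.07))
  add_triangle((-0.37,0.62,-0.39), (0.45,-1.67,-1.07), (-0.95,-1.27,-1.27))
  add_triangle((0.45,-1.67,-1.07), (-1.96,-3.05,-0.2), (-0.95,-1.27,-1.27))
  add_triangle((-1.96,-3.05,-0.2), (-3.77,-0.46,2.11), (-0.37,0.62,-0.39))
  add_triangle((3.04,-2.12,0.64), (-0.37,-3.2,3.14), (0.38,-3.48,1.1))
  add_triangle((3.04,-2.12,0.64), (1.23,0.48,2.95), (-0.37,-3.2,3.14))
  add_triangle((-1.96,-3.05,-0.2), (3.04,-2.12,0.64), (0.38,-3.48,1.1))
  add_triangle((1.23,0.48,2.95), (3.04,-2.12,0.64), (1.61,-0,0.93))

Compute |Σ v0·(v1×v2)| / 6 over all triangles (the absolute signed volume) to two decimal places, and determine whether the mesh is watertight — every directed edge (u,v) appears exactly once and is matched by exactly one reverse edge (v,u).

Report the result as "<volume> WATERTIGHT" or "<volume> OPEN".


Per-triangle v0·(v1×v2)/6:
  t1: +0.0949
  t2: +7.8204
  t3: +3.3166
  t4: +7.7510
  t5: +1.6444
  t6: +0.3953
  t7: +0.1397
  t8: +0.3161
  t9: +0.4342
  t10: +0.4281
  t11: +2.7526
  t12: +0.2574
  t13: +0.9842
  t14: +1.5966
  t15: +3.4546
  t16: +6.8960
  t17: +1.9363
  t18: +1.1302
Σ = +41.3486 → |volume| = 41.35

Directed edges: 54 total, each appears once with its reverse present → watertight.

41.35 WATERTIGHT


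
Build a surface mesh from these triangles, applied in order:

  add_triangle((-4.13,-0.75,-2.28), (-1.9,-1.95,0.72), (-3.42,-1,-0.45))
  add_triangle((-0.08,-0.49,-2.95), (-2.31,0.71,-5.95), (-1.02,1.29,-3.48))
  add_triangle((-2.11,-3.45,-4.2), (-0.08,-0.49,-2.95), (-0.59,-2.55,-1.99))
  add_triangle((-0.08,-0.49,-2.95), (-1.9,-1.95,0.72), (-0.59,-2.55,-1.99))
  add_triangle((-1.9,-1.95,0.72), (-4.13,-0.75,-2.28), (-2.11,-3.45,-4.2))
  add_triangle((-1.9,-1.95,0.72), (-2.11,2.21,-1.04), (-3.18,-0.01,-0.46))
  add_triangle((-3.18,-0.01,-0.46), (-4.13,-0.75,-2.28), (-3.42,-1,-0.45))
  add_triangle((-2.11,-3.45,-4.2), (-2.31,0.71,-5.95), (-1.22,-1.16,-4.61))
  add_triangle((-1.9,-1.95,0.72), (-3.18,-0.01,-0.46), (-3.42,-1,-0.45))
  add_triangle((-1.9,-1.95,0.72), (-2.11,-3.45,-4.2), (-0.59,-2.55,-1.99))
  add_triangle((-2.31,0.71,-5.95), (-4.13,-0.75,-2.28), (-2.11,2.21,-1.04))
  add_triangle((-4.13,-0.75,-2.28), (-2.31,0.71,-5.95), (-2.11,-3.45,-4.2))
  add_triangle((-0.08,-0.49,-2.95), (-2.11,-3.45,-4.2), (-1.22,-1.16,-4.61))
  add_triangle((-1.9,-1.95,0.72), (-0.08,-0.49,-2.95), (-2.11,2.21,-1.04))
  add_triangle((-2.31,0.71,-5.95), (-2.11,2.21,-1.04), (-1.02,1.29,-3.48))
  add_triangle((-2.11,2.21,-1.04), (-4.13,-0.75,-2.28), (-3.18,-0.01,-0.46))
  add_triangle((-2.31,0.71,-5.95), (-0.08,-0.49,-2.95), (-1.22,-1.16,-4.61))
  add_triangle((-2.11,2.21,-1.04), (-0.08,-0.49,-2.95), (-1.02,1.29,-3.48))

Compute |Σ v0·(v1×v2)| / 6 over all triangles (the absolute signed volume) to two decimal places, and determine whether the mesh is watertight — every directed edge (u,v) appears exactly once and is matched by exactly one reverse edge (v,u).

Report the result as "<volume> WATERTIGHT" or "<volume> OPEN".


Per-triangle v0·(v1×v2)/6:
  t1: +1.1273
  t2: +1.2005
  t3: +1.4528
  t4: -1.5492
  t5: +7.0873
  t6: +0.4117
  t7: +0.8996
  t8: +3.0455
  t9: +0.4755
  t10: +2.1781
  t11: +8.4413
  t12: +12.2281
  t13: +1.0948
  t14: -4.3671
  t15: +2.1649
  t16: +2.2637
  t17: +1.3308
  t18: -0.8276
Σ = +38.6581 → |volume| = 38.66

Directed edges: 54 total, each appears once with its reverse present → watertight.

38.66 WATERTIGHT


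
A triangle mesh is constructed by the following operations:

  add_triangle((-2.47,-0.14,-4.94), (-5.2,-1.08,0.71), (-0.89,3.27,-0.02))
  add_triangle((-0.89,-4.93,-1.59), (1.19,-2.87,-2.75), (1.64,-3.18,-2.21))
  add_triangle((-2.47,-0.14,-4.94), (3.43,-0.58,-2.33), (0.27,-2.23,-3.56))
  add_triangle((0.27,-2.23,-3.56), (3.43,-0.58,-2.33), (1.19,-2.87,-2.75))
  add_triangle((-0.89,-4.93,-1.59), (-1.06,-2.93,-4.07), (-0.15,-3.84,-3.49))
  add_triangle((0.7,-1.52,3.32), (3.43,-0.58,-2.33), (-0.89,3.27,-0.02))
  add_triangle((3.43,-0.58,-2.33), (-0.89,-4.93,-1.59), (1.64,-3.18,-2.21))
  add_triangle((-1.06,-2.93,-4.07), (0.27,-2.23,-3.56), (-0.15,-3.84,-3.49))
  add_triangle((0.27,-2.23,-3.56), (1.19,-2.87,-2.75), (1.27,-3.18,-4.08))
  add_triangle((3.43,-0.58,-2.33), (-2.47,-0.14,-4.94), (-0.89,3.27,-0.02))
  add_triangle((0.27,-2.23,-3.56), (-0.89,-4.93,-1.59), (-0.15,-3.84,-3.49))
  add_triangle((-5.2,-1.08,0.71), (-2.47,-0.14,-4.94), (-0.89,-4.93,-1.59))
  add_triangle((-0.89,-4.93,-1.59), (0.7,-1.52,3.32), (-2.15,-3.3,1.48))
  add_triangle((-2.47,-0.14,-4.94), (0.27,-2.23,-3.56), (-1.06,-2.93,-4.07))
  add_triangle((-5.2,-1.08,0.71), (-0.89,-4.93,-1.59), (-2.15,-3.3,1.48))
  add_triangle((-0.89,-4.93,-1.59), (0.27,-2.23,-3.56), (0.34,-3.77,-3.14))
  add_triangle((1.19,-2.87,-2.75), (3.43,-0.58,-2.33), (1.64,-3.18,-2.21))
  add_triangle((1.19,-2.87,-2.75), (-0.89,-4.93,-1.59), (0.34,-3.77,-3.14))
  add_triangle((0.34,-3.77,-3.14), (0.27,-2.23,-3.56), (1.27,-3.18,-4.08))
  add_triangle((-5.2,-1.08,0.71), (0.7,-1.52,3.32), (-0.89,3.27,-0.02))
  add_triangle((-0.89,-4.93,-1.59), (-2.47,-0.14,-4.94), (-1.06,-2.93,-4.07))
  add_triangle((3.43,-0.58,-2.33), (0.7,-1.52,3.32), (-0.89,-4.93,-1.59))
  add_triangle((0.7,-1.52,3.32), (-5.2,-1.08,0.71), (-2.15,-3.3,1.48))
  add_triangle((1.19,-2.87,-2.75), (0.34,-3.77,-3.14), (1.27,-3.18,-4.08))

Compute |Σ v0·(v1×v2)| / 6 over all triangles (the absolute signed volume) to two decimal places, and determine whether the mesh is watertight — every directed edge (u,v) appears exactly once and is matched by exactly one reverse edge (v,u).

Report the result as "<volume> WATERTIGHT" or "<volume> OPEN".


129.09 WATERTIGHT

Per-triangle v0·(v1×v2)/6:
  t1: +15.7554
  t2: +1.6567
  t3: +7.1874
  t4: +2.7269
  t5: +2.3773
  t6: +6.2681
  t7: -0.4586
  t8: +1.2494
  t9: -0.2904
  t10: +12.0009
  t11: -0.0237
  t12: +22.2558
  t13: +6.9030
  t14: +3.0415
  t15: +9.1118
  t16: +1.3189
  t17: +1.5498
  t18: +1.1706
  t19: +0.9899
  t20: +10.0227
  t21: +4.1415
  t22: +12.7819
  t23: +6.7343
  t24: +0.6153
Σ = +129.0866 → |volume| = 129.09

Directed edges: 72 total, each appears once with its reverse present → watertight.


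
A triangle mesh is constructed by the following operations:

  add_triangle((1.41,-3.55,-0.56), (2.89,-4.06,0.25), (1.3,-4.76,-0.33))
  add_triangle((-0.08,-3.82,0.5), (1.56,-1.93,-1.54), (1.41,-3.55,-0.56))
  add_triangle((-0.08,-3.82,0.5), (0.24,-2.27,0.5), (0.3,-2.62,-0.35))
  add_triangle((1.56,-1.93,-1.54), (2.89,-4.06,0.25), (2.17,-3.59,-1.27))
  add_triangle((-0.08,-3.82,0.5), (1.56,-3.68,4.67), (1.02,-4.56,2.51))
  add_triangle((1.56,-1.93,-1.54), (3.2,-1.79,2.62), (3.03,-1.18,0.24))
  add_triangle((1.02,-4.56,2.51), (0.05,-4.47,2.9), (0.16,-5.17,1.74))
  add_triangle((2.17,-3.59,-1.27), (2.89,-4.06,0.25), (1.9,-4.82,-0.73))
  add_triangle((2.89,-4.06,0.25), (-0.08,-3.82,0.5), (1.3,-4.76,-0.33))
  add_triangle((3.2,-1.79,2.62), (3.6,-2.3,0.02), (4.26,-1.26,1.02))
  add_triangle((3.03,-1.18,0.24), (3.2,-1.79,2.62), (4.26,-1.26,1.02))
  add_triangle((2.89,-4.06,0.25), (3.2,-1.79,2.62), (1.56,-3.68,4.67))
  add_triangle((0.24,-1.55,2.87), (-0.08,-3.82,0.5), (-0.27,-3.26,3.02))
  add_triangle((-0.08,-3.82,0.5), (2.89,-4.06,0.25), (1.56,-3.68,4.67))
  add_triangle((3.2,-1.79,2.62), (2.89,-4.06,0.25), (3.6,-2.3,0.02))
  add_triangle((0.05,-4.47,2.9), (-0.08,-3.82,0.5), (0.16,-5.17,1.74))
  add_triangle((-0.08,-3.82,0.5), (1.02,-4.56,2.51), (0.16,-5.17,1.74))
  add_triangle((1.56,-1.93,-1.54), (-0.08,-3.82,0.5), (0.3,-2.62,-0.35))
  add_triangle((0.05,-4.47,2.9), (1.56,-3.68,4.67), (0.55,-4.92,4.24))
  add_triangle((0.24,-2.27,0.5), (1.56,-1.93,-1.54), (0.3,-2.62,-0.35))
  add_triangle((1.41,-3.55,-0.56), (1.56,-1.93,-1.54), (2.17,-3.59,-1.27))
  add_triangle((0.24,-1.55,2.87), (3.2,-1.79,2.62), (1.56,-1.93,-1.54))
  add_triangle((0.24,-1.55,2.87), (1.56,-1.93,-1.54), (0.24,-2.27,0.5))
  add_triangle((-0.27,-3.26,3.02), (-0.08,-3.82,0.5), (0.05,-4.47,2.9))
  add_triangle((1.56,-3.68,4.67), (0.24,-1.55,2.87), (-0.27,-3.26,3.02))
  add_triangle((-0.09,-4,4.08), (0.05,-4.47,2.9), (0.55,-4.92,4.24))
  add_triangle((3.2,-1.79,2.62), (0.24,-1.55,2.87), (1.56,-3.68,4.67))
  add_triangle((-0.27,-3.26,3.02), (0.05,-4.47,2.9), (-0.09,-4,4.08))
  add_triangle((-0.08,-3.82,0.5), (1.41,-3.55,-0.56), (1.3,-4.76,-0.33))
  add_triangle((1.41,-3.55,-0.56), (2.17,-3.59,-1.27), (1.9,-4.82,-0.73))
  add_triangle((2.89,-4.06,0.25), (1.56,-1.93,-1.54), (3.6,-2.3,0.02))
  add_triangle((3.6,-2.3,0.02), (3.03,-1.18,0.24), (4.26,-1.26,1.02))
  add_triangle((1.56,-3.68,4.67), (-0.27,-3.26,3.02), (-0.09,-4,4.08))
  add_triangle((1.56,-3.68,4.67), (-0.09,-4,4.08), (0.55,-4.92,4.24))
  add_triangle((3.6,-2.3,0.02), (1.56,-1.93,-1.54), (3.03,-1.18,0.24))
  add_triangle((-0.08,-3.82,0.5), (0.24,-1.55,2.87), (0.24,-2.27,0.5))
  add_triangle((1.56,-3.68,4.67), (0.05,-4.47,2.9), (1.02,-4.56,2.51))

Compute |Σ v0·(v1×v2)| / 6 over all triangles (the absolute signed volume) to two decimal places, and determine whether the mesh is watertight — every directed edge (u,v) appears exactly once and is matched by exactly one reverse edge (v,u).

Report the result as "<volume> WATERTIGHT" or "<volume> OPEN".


Per-triangle v0·(v1×v2)/6:
  t1: +0.6293
  t2: +0.6500
  t3: -0.1727
  t4: +0.6205
  t5: -0.9805
  t6: -2.0373
  t7: +1.1311
  t8: +1.2769
  t9: +1.5544
  t10: +2.1300
  t11: -0.6643
  t12: +7.5898
  t13: -0.7924
  t14: +8.2264
  t15: +3.4919
  t16: +0.2982
  t17: +0.4284
  t18: +0.3010
  t19: +0.3442
  t20: -0.4585
  t21: +0.2136
  t22: -3.6349
  t23: -1.3538
  t24: +0.5344
  t25: +1.2007
  t26: +0.6528
  t27: +1.4412
  t28: +0.2482
  t29: +0.0125
  t30: +0.0074
  t31: +2.1879
  t32: +0.2561
  t33: -0.2141
  t34: +1.2561
  t35: +0.5773
  t36: -0.4531
  t37: +2.1551
Σ = +28.6538 → |volume| = 28.65

Directed edges: 111 total; 3 unmatched, e.g. (1.41,-3.55,-0.56)→(2.89,-4.06,0.25) → open.

28.65 OPEN
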